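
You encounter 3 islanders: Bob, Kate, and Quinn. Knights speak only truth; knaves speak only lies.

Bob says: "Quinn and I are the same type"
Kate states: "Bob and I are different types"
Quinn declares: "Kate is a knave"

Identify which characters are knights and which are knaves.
Bob is a knave.
Kate is a knave.
Quinn is a knight.

Verification:
- Bob (knave) says "Quinn and I are the same type" - this is FALSE (a lie) because Bob is a knave and Quinn is a knight.
- Kate (knave) says "Bob and I are different types" - this is FALSE (a lie) because Kate is a knave and Bob is a knave.
- Quinn (knight) says "Kate is a knave" - this is TRUE because Kate is a knave.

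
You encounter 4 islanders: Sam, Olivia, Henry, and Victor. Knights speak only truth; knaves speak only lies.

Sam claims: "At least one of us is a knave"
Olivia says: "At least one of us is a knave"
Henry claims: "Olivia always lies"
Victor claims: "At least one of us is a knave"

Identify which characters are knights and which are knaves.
Sam is a knight.
Olivia is a knight.
Henry is a knave.
Victor is a knight.

Verification:
- Sam (knight) says "At least one of us is a knave" - this is TRUE because Henry is a knave.
- Olivia (knight) says "At least one of us is a knave" - this is TRUE because Henry is a knave.
- Henry (knave) says "Olivia always lies" - this is FALSE (a lie) because Olivia is a knight.
- Victor (knight) says "At least one of us is a knave" - this is TRUE because Henry is a knave.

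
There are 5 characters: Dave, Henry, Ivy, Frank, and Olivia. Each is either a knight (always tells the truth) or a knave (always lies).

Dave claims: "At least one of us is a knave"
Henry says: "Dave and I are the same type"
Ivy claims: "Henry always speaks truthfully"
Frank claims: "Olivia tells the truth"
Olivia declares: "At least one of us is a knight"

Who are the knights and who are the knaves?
Dave is a knight.
Henry is a knave.
Ivy is a knave.
Frank is a knight.
Olivia is a knight.

Verification:
- Dave (knight) says "At least one of us is a knave" - this is TRUE because Henry and Ivy are knaves.
- Henry (knave) says "Dave and I are the same type" - this is FALSE (a lie) because Henry is a knave and Dave is a knight.
- Ivy (knave) says "Henry always speaks truthfully" - this is FALSE (a lie) because Henry is a knave.
- Frank (knight) says "Olivia tells the truth" - this is TRUE because Olivia is a knight.
- Olivia (knight) says "At least one of us is a knight" - this is TRUE because Dave, Frank, and Olivia are knights.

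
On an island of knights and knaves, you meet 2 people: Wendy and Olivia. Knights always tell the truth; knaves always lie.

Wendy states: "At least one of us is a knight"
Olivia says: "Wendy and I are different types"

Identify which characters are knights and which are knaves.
Wendy is a knave.
Olivia is a knave.

Verification:
- Wendy (knave) says "At least one of us is a knight" - this is FALSE (a lie) because no one is a knight.
- Olivia (knave) says "Wendy and I are different types" - this is FALSE (a lie) because Olivia is a knave and Wendy is a knave.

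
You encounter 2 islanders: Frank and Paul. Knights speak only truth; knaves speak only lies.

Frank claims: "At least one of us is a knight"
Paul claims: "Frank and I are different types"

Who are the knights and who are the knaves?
Frank is a knave.
Paul is a knave.

Verification:
- Frank (knave) says "At least one of us is a knight" - this is FALSE (a lie) because no one is a knight.
- Paul (knave) says "Frank and I are different types" - this is FALSE (a lie) because Paul is a knave and Frank is a knave.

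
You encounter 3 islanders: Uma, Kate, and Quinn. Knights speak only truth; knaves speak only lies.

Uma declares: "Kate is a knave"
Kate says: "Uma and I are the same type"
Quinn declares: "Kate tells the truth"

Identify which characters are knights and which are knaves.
Uma is a knight.
Kate is a knave.
Quinn is a knave.

Verification:
- Uma (knight) says "Kate is a knave" - this is TRUE because Kate is a knave.
- Kate (knave) says "Uma and I are the same type" - this is FALSE (a lie) because Kate is a knave and Uma is a knight.
- Quinn (knave) says "Kate tells the truth" - this is FALSE (a lie) because Kate is a knave.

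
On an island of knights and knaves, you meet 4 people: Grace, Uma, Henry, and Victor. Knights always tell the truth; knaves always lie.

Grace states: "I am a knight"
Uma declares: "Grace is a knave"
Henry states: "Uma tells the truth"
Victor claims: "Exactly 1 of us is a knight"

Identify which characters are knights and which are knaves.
Grace is a knave.
Uma is a knight.
Henry is a knight.
Victor is a knave.

Verification:
- Grace (knave) says "I am a knight" - this is FALSE (a lie) because Grace is a knave.
- Uma (knight) says "Grace is a knave" - this is TRUE because Grace is a knave.
- Henry (knight) says "Uma tells the truth" - this is TRUE because Uma is a knight.
- Victor (knave) says "Exactly 1 of us is a knight" - this is FALSE (a lie) because there are 2 knights.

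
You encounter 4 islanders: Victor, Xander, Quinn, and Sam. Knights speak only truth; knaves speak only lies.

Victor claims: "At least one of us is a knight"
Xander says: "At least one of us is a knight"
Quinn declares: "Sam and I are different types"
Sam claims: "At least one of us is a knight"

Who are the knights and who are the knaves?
Victor is a knave.
Xander is a knave.
Quinn is a knave.
Sam is a knave.

Verification:
- Victor (knave) says "At least one of us is a knight" - this is FALSE (a lie) because no one is a knight.
- Xander (knave) says "At least one of us is a knight" - this is FALSE (a lie) because no one is a knight.
- Quinn (knave) says "Sam and I are different types" - this is FALSE (a lie) because Quinn is a knave and Sam is a knave.
- Sam (knave) says "At least one of us is a knight" - this is FALSE (a lie) because no one is a knight.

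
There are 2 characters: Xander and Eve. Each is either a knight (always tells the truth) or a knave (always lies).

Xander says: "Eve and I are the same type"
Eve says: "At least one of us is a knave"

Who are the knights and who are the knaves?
Xander is a knave.
Eve is a knight.

Verification:
- Xander (knave) says "Eve and I are the same type" - this is FALSE (a lie) because Xander is a knave and Eve is a knight.
- Eve (knight) says "At least one of us is a knave" - this is TRUE because Xander is a knave.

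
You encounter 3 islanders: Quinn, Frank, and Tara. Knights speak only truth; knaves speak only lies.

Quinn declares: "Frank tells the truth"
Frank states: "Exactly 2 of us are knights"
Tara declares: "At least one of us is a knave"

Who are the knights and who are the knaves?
Quinn is a knave.
Frank is a knave.
Tara is a knight.

Verification:
- Quinn (knave) says "Frank tells the truth" - this is FALSE (a lie) because Frank is a knave.
- Frank (knave) says "Exactly 2 of us are knights" - this is FALSE (a lie) because there are 1 knights.
- Tara (knight) says "At least one of us is a knave" - this is TRUE because Quinn and Frank are knaves.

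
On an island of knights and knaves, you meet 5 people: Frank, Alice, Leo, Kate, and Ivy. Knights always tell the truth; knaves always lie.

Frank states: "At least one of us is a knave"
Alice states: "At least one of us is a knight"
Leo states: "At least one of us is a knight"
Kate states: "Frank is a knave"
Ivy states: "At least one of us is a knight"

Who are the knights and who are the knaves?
Frank is a knight.
Alice is a knight.
Leo is a knight.
Kate is a knave.
Ivy is a knight.

Verification:
- Frank (knight) says "At least one of us is a knave" - this is TRUE because Kate is a knave.
- Alice (knight) says "At least one of us is a knight" - this is TRUE because Frank, Alice, Leo, and Ivy are knights.
- Leo (knight) says "At least one of us is a knight" - this is TRUE because Frank, Alice, Leo, and Ivy are knights.
- Kate (knave) says "Frank is a knave" - this is FALSE (a lie) because Frank is a knight.
- Ivy (knight) says "At least one of us is a knight" - this is TRUE because Frank, Alice, Leo, and Ivy are knights.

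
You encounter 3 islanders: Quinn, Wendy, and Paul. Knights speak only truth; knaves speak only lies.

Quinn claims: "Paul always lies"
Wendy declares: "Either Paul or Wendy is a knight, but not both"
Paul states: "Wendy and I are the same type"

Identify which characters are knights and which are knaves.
Quinn is a knight.
Wendy is a knight.
Paul is a knave.

Verification:
- Quinn (knight) says "Paul always lies" - this is TRUE because Paul is a knave.
- Wendy (knight) says "Either Paul or Wendy is a knight, but not both" - this is TRUE because Paul is a knave and Wendy is a knight.
- Paul (knave) says "Wendy and I are the same type" - this is FALSE (a lie) because Paul is a knave and Wendy is a knight.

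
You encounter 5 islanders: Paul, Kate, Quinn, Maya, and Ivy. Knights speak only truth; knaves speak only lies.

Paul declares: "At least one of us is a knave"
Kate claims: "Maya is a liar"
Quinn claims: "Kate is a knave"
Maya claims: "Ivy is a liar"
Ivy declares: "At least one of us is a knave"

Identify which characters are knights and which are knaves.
Paul is a knight.
Kate is a knight.
Quinn is a knave.
Maya is a knave.
Ivy is a knight.

Verification:
- Paul (knight) says "At least one of us is a knave" - this is TRUE because Quinn and Maya are knaves.
- Kate (knight) says "Maya is a liar" - this is TRUE because Maya is a knave.
- Quinn (knave) says "Kate is a knave" - this is FALSE (a lie) because Kate is a knight.
- Maya (knave) says "Ivy is a liar" - this is FALSE (a lie) because Ivy is a knight.
- Ivy (knight) says "At least one of us is a knave" - this is TRUE because Quinn and Maya are knaves.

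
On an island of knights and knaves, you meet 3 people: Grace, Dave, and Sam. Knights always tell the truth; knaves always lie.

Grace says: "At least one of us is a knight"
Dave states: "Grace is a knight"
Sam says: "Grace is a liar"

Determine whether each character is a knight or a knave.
Grace is a knight.
Dave is a knight.
Sam is a knave.

Verification:
- Grace (knight) says "At least one of us is a knight" - this is TRUE because Grace and Dave are knights.
- Dave (knight) says "Grace is a knight" - this is TRUE because Grace is a knight.
- Sam (knave) says "Grace is a liar" - this is FALSE (a lie) because Grace is a knight.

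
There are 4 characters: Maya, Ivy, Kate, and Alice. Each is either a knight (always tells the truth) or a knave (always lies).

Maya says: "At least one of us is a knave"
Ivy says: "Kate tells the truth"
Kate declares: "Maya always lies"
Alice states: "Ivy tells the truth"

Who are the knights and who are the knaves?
Maya is a knight.
Ivy is a knave.
Kate is a knave.
Alice is a knave.

Verification:
- Maya (knight) says "At least one of us is a knave" - this is TRUE because Ivy, Kate, and Alice are knaves.
- Ivy (knave) says "Kate tells the truth" - this is FALSE (a lie) because Kate is a knave.
- Kate (knave) says "Maya always lies" - this is FALSE (a lie) because Maya is a knight.
- Alice (knave) says "Ivy tells the truth" - this is FALSE (a lie) because Ivy is a knave.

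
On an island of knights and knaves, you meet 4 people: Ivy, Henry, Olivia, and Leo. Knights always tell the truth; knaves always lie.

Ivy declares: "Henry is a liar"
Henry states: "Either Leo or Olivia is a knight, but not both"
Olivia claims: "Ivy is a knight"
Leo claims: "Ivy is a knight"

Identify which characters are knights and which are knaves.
Ivy is a knight.
Henry is a knave.
Olivia is a knight.
Leo is a knight.

Verification:
- Ivy (knight) says "Henry is a liar" - this is TRUE because Henry is a knave.
- Henry (knave) says "Either Leo or Olivia is a knight, but not both" - this is FALSE (a lie) because Leo is a knight and Olivia is a knight.
- Olivia (knight) says "Ivy is a knight" - this is TRUE because Ivy is a knight.
- Leo (knight) says "Ivy is a knight" - this is TRUE because Ivy is a knight.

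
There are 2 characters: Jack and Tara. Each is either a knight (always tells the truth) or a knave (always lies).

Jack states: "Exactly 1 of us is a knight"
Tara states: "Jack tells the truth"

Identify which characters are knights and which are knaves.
Jack is a knave.
Tara is a knave.

Verification:
- Jack (knave) says "Exactly 1 of us is a knight" - this is FALSE (a lie) because there are 0 knights.
- Tara (knave) says "Jack tells the truth" - this is FALSE (a lie) because Jack is a knave.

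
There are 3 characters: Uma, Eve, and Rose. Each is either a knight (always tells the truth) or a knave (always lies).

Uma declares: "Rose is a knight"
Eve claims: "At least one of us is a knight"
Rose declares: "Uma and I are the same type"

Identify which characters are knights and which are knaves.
Uma is a knight.
Eve is a knight.
Rose is a knight.

Verification:
- Uma (knight) says "Rose is a knight" - this is TRUE because Rose is a knight.
- Eve (knight) says "At least one of us is a knight" - this is TRUE because Uma, Eve, and Rose are knights.
- Rose (knight) says "Uma and I are the same type" - this is TRUE because Rose is a knight and Uma is a knight.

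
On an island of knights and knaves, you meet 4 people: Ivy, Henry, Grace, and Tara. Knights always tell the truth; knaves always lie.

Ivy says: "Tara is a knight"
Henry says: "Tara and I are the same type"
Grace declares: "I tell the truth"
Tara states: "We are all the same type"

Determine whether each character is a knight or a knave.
Ivy is a knight.
Henry is a knight.
Grace is a knight.
Tara is a knight.

Verification:
- Ivy (knight) says "Tara is a knight" - this is TRUE because Tara is a knight.
- Henry (knight) says "Tara and I are the same type" - this is TRUE because Henry is a knight and Tara is a knight.
- Grace (knight) says "I tell the truth" - this is TRUE because Grace is a knight.
- Tara (knight) says "We are all the same type" - this is TRUE because Ivy, Henry, Grace, and Tara are knights.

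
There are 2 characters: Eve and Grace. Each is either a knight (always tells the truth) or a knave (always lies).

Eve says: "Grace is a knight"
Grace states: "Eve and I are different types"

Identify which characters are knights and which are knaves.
Eve is a knave.
Grace is a knave.

Verification:
- Eve (knave) says "Grace is a knight" - this is FALSE (a lie) because Grace is a knave.
- Grace (knave) says "Eve and I are different types" - this is FALSE (a lie) because Grace is a knave and Eve is a knave.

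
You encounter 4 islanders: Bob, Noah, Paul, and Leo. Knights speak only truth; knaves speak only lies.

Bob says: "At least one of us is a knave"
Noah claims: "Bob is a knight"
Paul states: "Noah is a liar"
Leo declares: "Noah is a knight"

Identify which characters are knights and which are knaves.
Bob is a knight.
Noah is a knight.
Paul is a knave.
Leo is a knight.

Verification:
- Bob (knight) says "At least one of us is a knave" - this is TRUE because Paul is a knave.
- Noah (knight) says "Bob is a knight" - this is TRUE because Bob is a knight.
- Paul (knave) says "Noah is a liar" - this is FALSE (a lie) because Noah is a knight.
- Leo (knight) says "Noah is a knight" - this is TRUE because Noah is a knight.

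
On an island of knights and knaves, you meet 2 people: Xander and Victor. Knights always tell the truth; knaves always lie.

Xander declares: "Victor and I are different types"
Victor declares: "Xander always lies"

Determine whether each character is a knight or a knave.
Xander is a knight.
Victor is a knave.

Verification:
- Xander (knight) says "Victor and I are different types" - this is TRUE because Xander is a knight and Victor is a knave.
- Victor (knave) says "Xander always lies" - this is FALSE (a lie) because Xander is a knight.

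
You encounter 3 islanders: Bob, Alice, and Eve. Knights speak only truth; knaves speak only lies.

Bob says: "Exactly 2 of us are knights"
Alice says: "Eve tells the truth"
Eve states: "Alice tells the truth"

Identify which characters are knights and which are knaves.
Bob is a knave.
Alice is a knave.
Eve is a knave.

Verification:
- Bob (knave) says "Exactly 2 of us are knights" - this is FALSE (a lie) because there are 0 knights.
- Alice (knave) says "Eve tells the truth" - this is FALSE (a lie) because Eve is a knave.
- Eve (knave) says "Alice tells the truth" - this is FALSE (a lie) because Alice is a knave.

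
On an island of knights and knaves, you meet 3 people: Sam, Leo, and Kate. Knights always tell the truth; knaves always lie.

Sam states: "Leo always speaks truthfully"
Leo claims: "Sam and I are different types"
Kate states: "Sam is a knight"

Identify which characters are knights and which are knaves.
Sam is a knave.
Leo is a knave.
Kate is a knave.

Verification:
- Sam (knave) says "Leo always speaks truthfully" - this is FALSE (a lie) because Leo is a knave.
- Leo (knave) says "Sam and I are different types" - this is FALSE (a lie) because Leo is a knave and Sam is a knave.
- Kate (knave) says "Sam is a knight" - this is FALSE (a lie) because Sam is a knave.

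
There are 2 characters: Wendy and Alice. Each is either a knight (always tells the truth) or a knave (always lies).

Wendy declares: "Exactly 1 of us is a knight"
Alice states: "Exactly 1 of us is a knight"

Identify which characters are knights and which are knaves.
Wendy is a knave.
Alice is a knave.

Verification:
- Wendy (knave) says "Exactly 1 of us is a knight" - this is FALSE (a lie) because there are 0 knights.
- Alice (knave) says "Exactly 1 of us is a knight" - this is FALSE (a lie) because there are 0 knights.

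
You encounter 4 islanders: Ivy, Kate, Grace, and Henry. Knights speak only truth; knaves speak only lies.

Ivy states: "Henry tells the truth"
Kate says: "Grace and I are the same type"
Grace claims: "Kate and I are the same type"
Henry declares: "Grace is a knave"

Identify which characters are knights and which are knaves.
Ivy is a knave.
Kate is a knight.
Grace is a knight.
Henry is a knave.

Verification:
- Ivy (knave) says "Henry tells the truth" - this is FALSE (a lie) because Henry is a knave.
- Kate (knight) says "Grace and I are the same type" - this is TRUE because Kate is a knight and Grace is a knight.
- Grace (knight) says "Kate and I are the same type" - this is TRUE because Grace is a knight and Kate is a knight.
- Henry (knave) says "Grace is a knave" - this is FALSE (a lie) because Grace is a knight.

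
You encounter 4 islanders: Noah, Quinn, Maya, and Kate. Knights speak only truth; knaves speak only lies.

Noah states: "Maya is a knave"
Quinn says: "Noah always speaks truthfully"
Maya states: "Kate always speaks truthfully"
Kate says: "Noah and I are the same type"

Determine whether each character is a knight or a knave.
Noah is a knight.
Quinn is a knight.
Maya is a knave.
Kate is a knave.

Verification:
- Noah (knight) says "Maya is a knave" - this is TRUE because Maya is a knave.
- Quinn (knight) says "Noah always speaks truthfully" - this is TRUE because Noah is a knight.
- Maya (knave) says "Kate always speaks truthfully" - this is FALSE (a lie) because Kate is a knave.
- Kate (knave) says "Noah and I are the same type" - this is FALSE (a lie) because Kate is a knave and Noah is a knight.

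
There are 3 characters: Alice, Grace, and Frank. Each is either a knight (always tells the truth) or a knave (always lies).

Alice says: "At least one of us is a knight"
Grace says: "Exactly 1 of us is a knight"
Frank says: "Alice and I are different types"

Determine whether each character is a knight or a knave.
Alice is a knave.
Grace is a knave.
Frank is a knave.

Verification:
- Alice (knave) says "At least one of us is a knight" - this is FALSE (a lie) because no one is a knight.
- Grace (knave) says "Exactly 1 of us is a knight" - this is FALSE (a lie) because there are 0 knights.
- Frank (knave) says "Alice and I are different types" - this is FALSE (a lie) because Frank is a knave and Alice is a knave.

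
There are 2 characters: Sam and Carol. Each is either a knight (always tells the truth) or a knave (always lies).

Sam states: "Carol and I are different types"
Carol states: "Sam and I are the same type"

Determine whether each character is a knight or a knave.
Sam is a knight.
Carol is a knave.

Verification:
- Sam (knight) says "Carol and I are different types" - this is TRUE because Sam is a knight and Carol is a knave.
- Carol (knave) says "Sam and I are the same type" - this is FALSE (a lie) because Carol is a knave and Sam is a knight.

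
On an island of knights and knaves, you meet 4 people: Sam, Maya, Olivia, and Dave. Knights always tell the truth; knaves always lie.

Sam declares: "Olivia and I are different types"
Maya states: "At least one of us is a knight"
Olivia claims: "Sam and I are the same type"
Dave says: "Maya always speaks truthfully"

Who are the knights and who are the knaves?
Sam is a knight.
Maya is a knight.
Olivia is a knave.
Dave is a knight.

Verification:
- Sam (knight) says "Olivia and I are different types" - this is TRUE because Sam is a knight and Olivia is a knave.
- Maya (knight) says "At least one of us is a knight" - this is TRUE because Sam, Maya, and Dave are knights.
- Olivia (knave) says "Sam and I are the same type" - this is FALSE (a lie) because Olivia is a knave and Sam is a knight.
- Dave (knight) says "Maya always speaks truthfully" - this is TRUE because Maya is a knight.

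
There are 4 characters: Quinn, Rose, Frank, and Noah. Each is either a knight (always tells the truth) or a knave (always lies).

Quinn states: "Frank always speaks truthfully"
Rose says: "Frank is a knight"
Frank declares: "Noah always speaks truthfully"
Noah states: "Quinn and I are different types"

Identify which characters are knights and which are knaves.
Quinn is a knave.
Rose is a knave.
Frank is a knave.
Noah is a knave.

Verification:
- Quinn (knave) says "Frank always speaks truthfully" - this is FALSE (a lie) because Frank is a knave.
- Rose (knave) says "Frank is a knight" - this is FALSE (a lie) because Frank is a knave.
- Frank (knave) says "Noah always speaks truthfully" - this is FALSE (a lie) because Noah is a knave.
- Noah (knave) says "Quinn and I are different types" - this is FALSE (a lie) because Noah is a knave and Quinn is a knave.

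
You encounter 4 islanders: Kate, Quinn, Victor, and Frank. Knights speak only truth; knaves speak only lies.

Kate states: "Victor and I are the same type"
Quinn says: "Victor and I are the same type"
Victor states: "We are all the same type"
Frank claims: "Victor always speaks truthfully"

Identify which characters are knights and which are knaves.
Kate is a knight.
Quinn is a knight.
Victor is a knight.
Frank is a knight.

Verification:
- Kate (knight) says "Victor and I are the same type" - this is TRUE because Kate is a knight and Victor is a knight.
- Quinn (knight) says "Victor and I are the same type" - this is TRUE because Quinn is a knight and Victor is a knight.
- Victor (knight) says "We are all the same type" - this is TRUE because Kate, Quinn, Victor, and Frank are knights.
- Frank (knight) says "Victor always speaks truthfully" - this is TRUE because Victor is a knight.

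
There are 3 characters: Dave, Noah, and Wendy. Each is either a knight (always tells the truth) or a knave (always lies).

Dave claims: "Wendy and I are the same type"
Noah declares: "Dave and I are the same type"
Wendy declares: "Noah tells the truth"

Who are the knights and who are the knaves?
Dave is a knight.
Noah is a knight.
Wendy is a knight.

Verification:
- Dave (knight) says "Wendy and I are the same type" - this is TRUE because Dave is a knight and Wendy is a knight.
- Noah (knight) says "Dave and I are the same type" - this is TRUE because Noah is a knight and Dave is a knight.
- Wendy (knight) says "Noah tells the truth" - this is TRUE because Noah is a knight.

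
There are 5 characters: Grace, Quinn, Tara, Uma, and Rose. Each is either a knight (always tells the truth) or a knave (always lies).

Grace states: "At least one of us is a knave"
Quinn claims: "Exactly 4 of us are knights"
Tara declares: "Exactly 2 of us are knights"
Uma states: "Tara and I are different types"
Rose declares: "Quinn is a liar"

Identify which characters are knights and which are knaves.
Grace is a knight.
Quinn is a knave.
Tara is a knave.
Uma is a knight.
Rose is a knight.

Verification:
- Grace (knight) says "At least one of us is a knave" - this is TRUE because Quinn and Tara are knaves.
- Quinn (knave) says "Exactly 4 of us are knights" - this is FALSE (a lie) because there are 3 knights.
- Tara (knave) says "Exactly 2 of us are knights" - this is FALSE (a lie) because there are 3 knights.
- Uma (knight) says "Tara and I are different types" - this is TRUE because Uma is a knight and Tara is a knave.
- Rose (knight) says "Quinn is a liar" - this is TRUE because Quinn is a knave.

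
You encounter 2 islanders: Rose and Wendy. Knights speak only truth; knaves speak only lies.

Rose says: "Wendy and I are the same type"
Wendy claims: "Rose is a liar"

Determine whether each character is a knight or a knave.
Rose is a knave.
Wendy is a knight.

Verification:
- Rose (knave) says "Wendy and I are the same type" - this is FALSE (a lie) because Rose is a knave and Wendy is a knight.
- Wendy (knight) says "Rose is a liar" - this is TRUE because Rose is a knave.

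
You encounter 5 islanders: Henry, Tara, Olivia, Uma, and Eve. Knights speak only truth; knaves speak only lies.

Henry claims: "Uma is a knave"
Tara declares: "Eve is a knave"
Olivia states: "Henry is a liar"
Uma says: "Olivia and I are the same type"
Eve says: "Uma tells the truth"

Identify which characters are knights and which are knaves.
Henry is a knave.
Tara is a knave.
Olivia is a knight.
Uma is a knight.
Eve is a knight.

Verification:
- Henry (knave) says "Uma is a knave" - this is FALSE (a lie) because Uma is a knight.
- Tara (knave) says "Eve is a knave" - this is FALSE (a lie) because Eve is a knight.
- Olivia (knight) says "Henry is a liar" - this is TRUE because Henry is a knave.
- Uma (knight) says "Olivia and I are the same type" - this is TRUE because Uma is a knight and Olivia is a knight.
- Eve (knight) says "Uma tells the truth" - this is TRUE because Uma is a knight.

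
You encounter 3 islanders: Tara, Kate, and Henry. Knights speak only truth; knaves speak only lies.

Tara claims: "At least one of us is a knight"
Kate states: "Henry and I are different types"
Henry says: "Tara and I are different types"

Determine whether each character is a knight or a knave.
Tara is a knave.
Kate is a knave.
Henry is a knave.

Verification:
- Tara (knave) says "At least one of us is a knight" - this is FALSE (a lie) because no one is a knight.
- Kate (knave) says "Henry and I are different types" - this is FALSE (a lie) because Kate is a knave and Henry is a knave.
- Henry (knave) says "Tara and I are different types" - this is FALSE (a lie) because Henry is a knave and Tara is a knave.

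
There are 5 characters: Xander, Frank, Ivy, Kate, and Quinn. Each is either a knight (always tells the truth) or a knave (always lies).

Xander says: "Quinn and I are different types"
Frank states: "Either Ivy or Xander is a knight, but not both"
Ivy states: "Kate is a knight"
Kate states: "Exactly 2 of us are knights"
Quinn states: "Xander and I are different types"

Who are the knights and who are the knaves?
Xander is a knave.
Frank is a knave.
Ivy is a knave.
Kate is a knave.
Quinn is a knave.

Verification:
- Xander (knave) says "Quinn and I are different types" - this is FALSE (a lie) because Xander is a knave and Quinn is a knave.
- Frank (knave) says "Either Ivy or Xander is a knight, but not both" - this is FALSE (a lie) because Ivy is a knave and Xander is a knave.
- Ivy (knave) says "Kate is a knight" - this is FALSE (a lie) because Kate is a knave.
- Kate (knave) says "Exactly 2 of us are knights" - this is FALSE (a lie) because there are 0 knights.
- Quinn (knave) says "Xander and I are different types" - this is FALSE (a lie) because Quinn is a knave and Xander is a knave.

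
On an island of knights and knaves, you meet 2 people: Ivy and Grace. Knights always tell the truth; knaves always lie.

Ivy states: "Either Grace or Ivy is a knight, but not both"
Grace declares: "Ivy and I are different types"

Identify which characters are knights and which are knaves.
Ivy is a knave.
Grace is a knave.

Verification:
- Ivy (knave) says "Either Grace or Ivy is a knight, but not both" - this is FALSE (a lie) because Grace is a knave and Ivy is a knave.
- Grace (knave) says "Ivy and I are different types" - this is FALSE (a lie) because Grace is a knave and Ivy is a knave.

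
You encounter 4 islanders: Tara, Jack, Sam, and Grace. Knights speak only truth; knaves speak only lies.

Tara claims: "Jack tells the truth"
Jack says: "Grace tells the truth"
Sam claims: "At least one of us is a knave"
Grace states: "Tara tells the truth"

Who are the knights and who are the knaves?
Tara is a knave.
Jack is a knave.
Sam is a knight.
Grace is a knave.

Verification:
- Tara (knave) says "Jack tells the truth" - this is FALSE (a lie) because Jack is a knave.
- Jack (knave) says "Grace tells the truth" - this is FALSE (a lie) because Grace is a knave.
- Sam (knight) says "At least one of us is a knave" - this is TRUE because Tara, Jack, and Grace are knaves.
- Grace (knave) says "Tara tells the truth" - this is FALSE (a lie) because Tara is a knave.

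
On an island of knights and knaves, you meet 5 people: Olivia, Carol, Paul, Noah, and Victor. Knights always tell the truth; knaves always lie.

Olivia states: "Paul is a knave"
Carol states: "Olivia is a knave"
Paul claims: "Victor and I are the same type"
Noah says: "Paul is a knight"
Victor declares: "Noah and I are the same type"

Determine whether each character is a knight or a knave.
Olivia is a knave.
Carol is a knight.
Paul is a knight.
Noah is a knight.
Victor is a knight.

Verification:
- Olivia (knave) says "Paul is a knave" - this is FALSE (a lie) because Paul is a knight.
- Carol (knight) says "Olivia is a knave" - this is TRUE because Olivia is a knave.
- Paul (knight) says "Victor and I are the same type" - this is TRUE because Paul is a knight and Victor is a knight.
- Noah (knight) says "Paul is a knight" - this is TRUE because Paul is a knight.
- Victor (knight) says "Noah and I are the same type" - this is TRUE because Victor is a knight and Noah is a knight.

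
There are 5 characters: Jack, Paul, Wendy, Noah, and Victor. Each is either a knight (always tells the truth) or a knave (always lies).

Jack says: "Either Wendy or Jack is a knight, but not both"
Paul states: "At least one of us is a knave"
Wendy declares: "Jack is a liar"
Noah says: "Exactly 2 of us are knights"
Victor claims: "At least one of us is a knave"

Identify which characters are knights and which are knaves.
Jack is a knight.
Paul is a knight.
Wendy is a knave.
Noah is a knave.
Victor is a knight.

Verification:
- Jack (knight) says "Either Wendy or Jack is a knight, but not both" - this is TRUE because Wendy is a knave and Jack is a knight.
- Paul (knight) says "At least one of us is a knave" - this is TRUE because Wendy and Noah are knaves.
- Wendy (knave) says "Jack is a liar" - this is FALSE (a lie) because Jack is a knight.
- Noah (knave) says "Exactly 2 of us are knights" - this is FALSE (a lie) because there are 3 knights.
- Victor (knight) says "At least one of us is a knave" - this is TRUE because Wendy and Noah are knaves.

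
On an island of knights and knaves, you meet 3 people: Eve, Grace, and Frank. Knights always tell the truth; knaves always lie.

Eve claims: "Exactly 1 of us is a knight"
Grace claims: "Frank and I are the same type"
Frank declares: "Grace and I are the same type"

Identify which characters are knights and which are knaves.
Eve is a knave.
Grace is a knight.
Frank is a knight.

Verification:
- Eve (knave) says "Exactly 1 of us is a knight" - this is FALSE (a lie) because there are 2 knights.
- Grace (knight) says "Frank and I are the same type" - this is TRUE because Grace is a knight and Frank is a knight.
- Frank (knight) says "Grace and I are the same type" - this is TRUE because Frank is a knight and Grace is a knight.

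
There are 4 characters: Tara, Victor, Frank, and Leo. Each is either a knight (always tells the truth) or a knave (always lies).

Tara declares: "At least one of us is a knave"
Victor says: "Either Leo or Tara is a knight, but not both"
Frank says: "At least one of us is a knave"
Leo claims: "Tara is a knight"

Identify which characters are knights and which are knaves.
Tara is a knight.
Victor is a knave.
Frank is a knight.
Leo is a knight.

Verification:
- Tara (knight) says "At least one of us is a knave" - this is TRUE because Victor is a knave.
- Victor (knave) says "Either Leo or Tara is a knight, but not both" - this is FALSE (a lie) because Leo is a knight and Tara is a knight.
- Frank (knight) says "At least one of us is a knave" - this is TRUE because Victor is a knave.
- Leo (knight) says "Tara is a knight" - this is TRUE because Tara is a knight.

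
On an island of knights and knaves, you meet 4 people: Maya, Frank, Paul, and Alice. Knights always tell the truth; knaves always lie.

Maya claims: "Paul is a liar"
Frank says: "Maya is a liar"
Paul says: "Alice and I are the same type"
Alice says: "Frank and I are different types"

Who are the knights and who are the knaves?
Maya is a knight.
Frank is a knave.
Paul is a knave.
Alice is a knight.

Verification:
- Maya (knight) says "Paul is a liar" - this is TRUE because Paul is a knave.
- Frank (knave) says "Maya is a liar" - this is FALSE (a lie) because Maya is a knight.
- Paul (knave) says "Alice and I are the same type" - this is FALSE (a lie) because Paul is a knave and Alice is a knight.
- Alice (knight) says "Frank and I are different types" - this is TRUE because Alice is a knight and Frank is a knave.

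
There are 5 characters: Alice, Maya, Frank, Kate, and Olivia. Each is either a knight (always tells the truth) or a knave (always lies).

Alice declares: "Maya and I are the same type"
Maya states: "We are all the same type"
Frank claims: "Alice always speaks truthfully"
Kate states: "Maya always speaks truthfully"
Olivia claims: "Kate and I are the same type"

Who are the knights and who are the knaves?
Alice is a knight.
Maya is a knight.
Frank is a knight.
Kate is a knight.
Olivia is a knight.

Verification:
- Alice (knight) says "Maya and I are the same type" - this is TRUE because Alice is a knight and Maya is a knight.
- Maya (knight) says "We are all the same type" - this is TRUE because Alice, Maya, Frank, Kate, and Olivia are knights.
- Frank (knight) says "Alice always speaks truthfully" - this is TRUE because Alice is a knight.
- Kate (knight) says "Maya always speaks truthfully" - this is TRUE because Maya is a knight.
- Olivia (knight) says "Kate and I are the same type" - this is TRUE because Olivia is a knight and Kate is a knight.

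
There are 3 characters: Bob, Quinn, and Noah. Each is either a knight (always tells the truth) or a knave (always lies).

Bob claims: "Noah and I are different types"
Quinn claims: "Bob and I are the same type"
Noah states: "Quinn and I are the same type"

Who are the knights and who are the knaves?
Bob is a knight.
Quinn is a knight.
Noah is a knave.

Verification:
- Bob (knight) says "Noah and I are different types" - this is TRUE because Bob is a knight and Noah is a knave.
- Quinn (knight) says "Bob and I are the same type" - this is TRUE because Quinn is a knight and Bob is a knight.
- Noah (knave) says "Quinn and I are the same type" - this is FALSE (a lie) because Noah is a knave and Quinn is a knight.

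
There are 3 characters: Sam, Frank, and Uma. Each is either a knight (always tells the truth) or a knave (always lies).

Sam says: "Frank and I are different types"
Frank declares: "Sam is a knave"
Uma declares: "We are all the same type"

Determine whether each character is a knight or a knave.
Sam is a knight.
Frank is a knave.
Uma is a knave.

Verification:
- Sam (knight) says "Frank and I are different types" - this is TRUE because Sam is a knight and Frank is a knave.
- Frank (knave) says "Sam is a knave" - this is FALSE (a lie) because Sam is a knight.
- Uma (knave) says "We are all the same type" - this is FALSE (a lie) because Sam is a knight and Frank and Uma are knaves.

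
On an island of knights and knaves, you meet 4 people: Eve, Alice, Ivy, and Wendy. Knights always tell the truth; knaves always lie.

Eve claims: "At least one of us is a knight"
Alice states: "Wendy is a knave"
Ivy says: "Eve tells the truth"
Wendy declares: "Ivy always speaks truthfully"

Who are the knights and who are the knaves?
Eve is a knight.
Alice is a knave.
Ivy is a knight.
Wendy is a knight.

Verification:
- Eve (knight) says "At least one of us is a knight" - this is TRUE because Eve, Ivy, and Wendy are knights.
- Alice (knave) says "Wendy is a knave" - this is FALSE (a lie) because Wendy is a knight.
- Ivy (knight) says "Eve tells the truth" - this is TRUE because Eve is a knight.
- Wendy (knight) says "Ivy always speaks truthfully" - this is TRUE because Ivy is a knight.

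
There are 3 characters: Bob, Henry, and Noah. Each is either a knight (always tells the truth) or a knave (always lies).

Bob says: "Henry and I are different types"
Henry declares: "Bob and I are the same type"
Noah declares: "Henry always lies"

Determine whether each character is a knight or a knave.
Bob is a knight.
Henry is a knave.
Noah is a knight.

Verification:
- Bob (knight) says "Henry and I are different types" - this is TRUE because Bob is a knight and Henry is a knave.
- Henry (knave) says "Bob and I are the same type" - this is FALSE (a lie) because Henry is a knave and Bob is a knight.
- Noah (knight) says "Henry always lies" - this is TRUE because Henry is a knave.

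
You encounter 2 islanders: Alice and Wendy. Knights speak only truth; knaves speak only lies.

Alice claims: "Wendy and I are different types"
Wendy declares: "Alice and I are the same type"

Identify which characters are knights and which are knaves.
Alice is a knight.
Wendy is a knave.

Verification:
- Alice (knight) says "Wendy and I are different types" - this is TRUE because Alice is a knight and Wendy is a knave.
- Wendy (knave) says "Alice and I are the same type" - this is FALSE (a lie) because Wendy is a knave and Alice is a knight.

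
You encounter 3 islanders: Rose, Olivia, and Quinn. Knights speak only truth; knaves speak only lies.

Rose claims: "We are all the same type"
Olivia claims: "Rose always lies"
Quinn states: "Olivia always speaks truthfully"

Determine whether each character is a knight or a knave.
Rose is a knave.
Olivia is a knight.
Quinn is a knight.

Verification:
- Rose (knave) says "We are all the same type" - this is FALSE (a lie) because Olivia and Quinn are knights and Rose is a knave.
- Olivia (knight) says "Rose always lies" - this is TRUE because Rose is a knave.
- Quinn (knight) says "Olivia always speaks truthfully" - this is TRUE because Olivia is a knight.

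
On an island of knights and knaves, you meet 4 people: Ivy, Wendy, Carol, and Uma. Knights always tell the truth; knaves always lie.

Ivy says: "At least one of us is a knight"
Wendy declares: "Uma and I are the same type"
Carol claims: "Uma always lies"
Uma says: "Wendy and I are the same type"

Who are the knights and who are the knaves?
Ivy is a knight.
Wendy is a knight.
Carol is a knave.
Uma is a knight.

Verification:
- Ivy (knight) says "At least one of us is a knight" - this is TRUE because Ivy, Wendy, and Uma are knights.
- Wendy (knight) says "Uma and I are the same type" - this is TRUE because Wendy is a knight and Uma is a knight.
- Carol (knave) says "Uma always lies" - this is FALSE (a lie) because Uma is a knight.
- Uma (knight) says "Wendy and I are the same type" - this is TRUE because Uma is a knight and Wendy is a knight.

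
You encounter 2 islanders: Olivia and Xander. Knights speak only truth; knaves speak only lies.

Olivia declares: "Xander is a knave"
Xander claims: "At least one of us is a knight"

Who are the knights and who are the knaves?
Olivia is a knave.
Xander is a knight.

Verification:
- Olivia (knave) says "Xander is a knave" - this is FALSE (a lie) because Xander is a knight.
- Xander (knight) says "At least one of us is a knight" - this is TRUE because Xander is a knight.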